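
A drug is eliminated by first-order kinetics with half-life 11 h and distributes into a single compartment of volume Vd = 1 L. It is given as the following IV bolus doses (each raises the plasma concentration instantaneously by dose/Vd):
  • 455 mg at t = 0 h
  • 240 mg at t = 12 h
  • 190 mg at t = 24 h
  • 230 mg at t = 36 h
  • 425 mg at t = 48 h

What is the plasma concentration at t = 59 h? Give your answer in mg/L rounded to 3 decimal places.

k = ln 2 / 11 = 0.06301 per h
Dose 1 (455 mg at t=0 h): 455·exp(−0.06301·59) = 11.051 mg/L
Dose 2 (240 mg at t=12 h): 240·exp(−0.06301·47) = 12.416 mg/L
Dose 3 (190 mg at t=24 h): 190·exp(−0.06301·35) = 20.938 mg/L
Dose 4 (230 mg at t=36 h): 230·exp(−0.06301·23) = 53.989 mg/L
Dose 5 (425 mg at t=48 h): 425·exp(−0.06301·11) = 212.500 mg/L
C(59) = 11.051 + 12.416 + 20.938 + 53.989 + 212.500 = 310.893 mg/L

310.893 mg/L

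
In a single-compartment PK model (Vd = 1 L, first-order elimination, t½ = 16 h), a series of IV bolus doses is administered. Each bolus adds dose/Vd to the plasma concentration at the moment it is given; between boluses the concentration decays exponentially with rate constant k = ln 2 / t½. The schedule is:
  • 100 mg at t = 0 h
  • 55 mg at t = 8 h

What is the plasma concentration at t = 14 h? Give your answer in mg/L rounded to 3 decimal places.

96.936 mg/L

k = ln 2 / 16 = 0.04332 per h
Dose 1 (100 mg at t=0 h): 100·exp(−0.04332·14) = 54.525 mg/L
Dose 2 (55 mg at t=8 h): 55·exp(−0.04332·6) = 42.411 mg/L
C(14) = 54.525 + 42.411 = 96.936 mg/L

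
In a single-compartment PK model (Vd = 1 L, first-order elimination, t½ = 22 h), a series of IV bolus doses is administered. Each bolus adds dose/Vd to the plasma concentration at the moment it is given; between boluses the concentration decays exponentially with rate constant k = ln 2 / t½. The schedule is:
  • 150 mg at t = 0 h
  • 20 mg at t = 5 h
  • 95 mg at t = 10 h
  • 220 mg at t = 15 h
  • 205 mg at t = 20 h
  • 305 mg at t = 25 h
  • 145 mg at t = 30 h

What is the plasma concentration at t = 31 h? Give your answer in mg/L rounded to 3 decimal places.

k = ln 2 / 22 = 0.03151 per h
Dose 1 (150 mg at t=0 h): 150·exp(−0.03151·31) = 56.482 mg/L
Dose 2 (20 mg at t=5 h): 20·exp(−0.03151·26) = 8.816 mg/L
Dose 3 (95 mg at t=10 h): 95·exp(−0.03151·21) = 49.020 mg/L
Dose 4 (220 mg at t=15 h): 220·exp(−0.03151·16) = 132.890 mg/L
Dose 5 (205 mg at t=20 h): 205·exp(−0.03151·11) = 144.957 mg/L
Dose 6 (305 mg at t=25 h): 305·exp(−0.03151·6) = 252.465 mg/L
Dose 7 (145 mg at t=30 h): 145·exp(−0.03151·1) = 140.503 mg/L
C(31) = 56.482 + 8.816 + 49.020 + 132.890 + 144.957 + 252.465 + 140.503 = 785.133 mg/L

785.133 mg/L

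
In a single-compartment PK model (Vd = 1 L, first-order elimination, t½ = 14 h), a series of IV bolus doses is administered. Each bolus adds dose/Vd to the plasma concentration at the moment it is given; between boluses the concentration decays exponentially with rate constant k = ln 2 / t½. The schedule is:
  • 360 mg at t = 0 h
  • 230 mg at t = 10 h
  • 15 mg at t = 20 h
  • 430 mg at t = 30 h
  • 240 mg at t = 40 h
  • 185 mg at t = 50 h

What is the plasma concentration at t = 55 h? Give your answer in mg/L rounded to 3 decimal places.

434.424 mg/L

k = ln 2 / 14 = 0.04951 per h
Dose 1 (360 mg at t=0 h): 360·exp(−0.04951·55) = 23.642 mg/L
Dose 2 (230 mg at t=10 h): 230·exp(−0.04951·45) = 24.782 mg/L
Dose 3 (15 mg at t=20 h): 15·exp(−0.04951·35) = 2.652 mg/L
Dose 4 (430 mg at t=30 h): 430·exp(−0.04951·25) = 124.714 mg/L
Dose 5 (240 mg at t=40 h): 240·exp(−0.04951·15) = 114.203 mg/L
Dose 6 (185 mg at t=50 h): 185·exp(−0.04951·5) = 144.431 mg/L
C(55) = 23.642 + 24.782 + 2.652 + 124.714 + 114.203 + 144.431 = 434.424 mg/L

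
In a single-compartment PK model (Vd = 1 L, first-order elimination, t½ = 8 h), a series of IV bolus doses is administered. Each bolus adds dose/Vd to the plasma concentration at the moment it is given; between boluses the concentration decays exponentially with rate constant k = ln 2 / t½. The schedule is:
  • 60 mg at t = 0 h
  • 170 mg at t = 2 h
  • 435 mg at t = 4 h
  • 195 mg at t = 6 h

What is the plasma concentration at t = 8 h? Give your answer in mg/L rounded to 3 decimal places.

602.649 mg/L

k = ln 2 / 8 = 0.08664 per h
Dose 1 (60 mg at t=0 h): 60·exp(−0.08664·8) = 30.000 mg/L
Dose 2 (170 mg at t=2 h): 170·exp(−0.08664·6) = 101.083 mg/L
Dose 3 (435 mg at t=4 h): 435·exp(−0.08664·4) = 307.591 mg/L
Dose 4 (195 mg at t=6 h): 195·exp(−0.08664·2) = 163.975 mg/L
C(8) = 30.000 + 101.083 + 307.591 + 163.975 = 602.649 mg/L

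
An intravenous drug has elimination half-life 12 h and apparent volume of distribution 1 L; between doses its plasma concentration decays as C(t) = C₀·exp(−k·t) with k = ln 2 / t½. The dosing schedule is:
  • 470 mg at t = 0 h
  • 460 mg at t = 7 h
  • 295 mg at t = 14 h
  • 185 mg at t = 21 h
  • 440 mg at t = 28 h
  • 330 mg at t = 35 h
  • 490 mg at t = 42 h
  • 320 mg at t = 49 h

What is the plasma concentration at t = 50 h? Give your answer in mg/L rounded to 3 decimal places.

k = ln 2 / 12 = 0.05776 per h
Dose 1 (470 mg at t=0 h): 470·exp(−0.05776·50) = 26.170 mg/L
Dose 2 (460 mg at t=7 h): 460·exp(−0.05776·43) = 38.377 mg/L
Dose 3 (295 mg at t=14 h): 295·exp(−0.05776·36) = 36.875 mg/L
Dose 4 (185 mg at t=21 h): 185·exp(−0.05776·29) = 34.648 mg/L
Dose 5 (440 mg at t=28 h): 440·exp(−0.05776·22) = 123.471 mg/L
Dose 6 (330 mg at t=35 h): 330·exp(−0.05776·15) = 138.748 mg/L
Dose 7 (490 mg at t=42 h): 490·exp(−0.05776·8) = 308.681 mg/L
Dose 8 (320 mg at t=49 h): 320·exp(−0.05776·1) = 302.040 mg/L
C(50) = 26.170 + 38.377 + 36.875 + 34.648 + 123.471 + 138.748 + 308.681 + 302.040 = 1009.009 mg/L

1009.009 mg/L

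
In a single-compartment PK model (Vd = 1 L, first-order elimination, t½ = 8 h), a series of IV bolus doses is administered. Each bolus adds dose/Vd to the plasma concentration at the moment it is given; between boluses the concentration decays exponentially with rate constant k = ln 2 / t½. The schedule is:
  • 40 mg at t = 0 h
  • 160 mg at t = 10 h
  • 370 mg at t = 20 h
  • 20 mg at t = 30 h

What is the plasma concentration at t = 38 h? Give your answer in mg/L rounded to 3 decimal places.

103.412 mg/L

k = ln 2 / 8 = 0.08664 per h
Dose 1 (40 mg at t=0 h): 40·exp(−0.08664·38) = 1.487 mg/L
Dose 2 (160 mg at t=10 h): 160·exp(−0.08664·28) = 14.142 mg/L
Dose 3 (370 mg at t=20 h): 370·exp(−0.08664·18) = 77.783 mg/L
Dose 4 (20 mg at t=30 h): 20·exp(−0.08664·8) = 10.000 mg/L
C(38) = 1.487 + 14.142 + 77.783 + 10.000 = 103.412 mg/L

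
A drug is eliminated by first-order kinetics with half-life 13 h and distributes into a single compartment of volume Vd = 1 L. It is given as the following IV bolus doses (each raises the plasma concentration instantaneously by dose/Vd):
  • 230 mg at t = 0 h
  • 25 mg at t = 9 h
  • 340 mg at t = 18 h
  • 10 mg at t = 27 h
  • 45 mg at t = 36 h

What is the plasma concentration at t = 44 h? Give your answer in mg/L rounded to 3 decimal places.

k = ln 2 / 13 = 0.05332 per h
Dose 1 (230 mg at t=0 h): 230·exp(−0.05332·44) = 22.022 mg/L
Dose 2 (25 mg at t=9 h): 25·exp(−0.05332·35) = 3.868 mg/L
Dose 3 (340 mg at t=18 h): 340·exp(−0.05332·26) = 85.000 mg/L
Dose 4 (10 mg at t=27 h): 10·exp(−0.05332·17) = 4.040 mg/L
Dose 5 (45 mg at t=36 h): 45·exp(−0.05332·8) = 29.374 mg/L
C(44) = 22.022 + 3.868 + 85.000 + 4.040 + 29.374 = 144.304 mg/L

144.304 mg/L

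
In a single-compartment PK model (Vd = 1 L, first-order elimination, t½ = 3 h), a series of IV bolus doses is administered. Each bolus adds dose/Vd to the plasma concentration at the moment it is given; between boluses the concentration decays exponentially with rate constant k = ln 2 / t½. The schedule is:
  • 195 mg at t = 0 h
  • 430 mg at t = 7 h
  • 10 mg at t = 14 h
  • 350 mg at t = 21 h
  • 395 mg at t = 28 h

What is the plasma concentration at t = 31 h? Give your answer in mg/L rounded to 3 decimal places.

234.252 mg/L

k = ln 2 / 3 = 0.23105 per h
Dose 1 (195 mg at t=0 h): 195·exp(−0.23105·31) = 0.151 mg/L
Dose 2 (430 mg at t=7 h): 430·exp(−0.23105·24) = 1.680 mg/L
Dose 3 (10 mg at t=14 h): 10·exp(−0.23105·17) = 0.197 mg/L
Dose 4 (350 mg at t=21 h): 350·exp(−0.23105·10) = 34.724 mg/L
Dose 5 (395 mg at t=28 h): 395·exp(−0.23105·3) = 197.500 mg/L
C(31) = 0.151 + 1.680 + 0.197 + 34.724 + 197.500 = 234.252 mg/L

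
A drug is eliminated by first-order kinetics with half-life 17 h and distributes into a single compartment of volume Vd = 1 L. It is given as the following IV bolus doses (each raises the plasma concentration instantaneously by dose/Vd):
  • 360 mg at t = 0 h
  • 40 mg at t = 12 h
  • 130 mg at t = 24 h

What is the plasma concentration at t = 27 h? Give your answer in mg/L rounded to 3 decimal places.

256.460 mg/L

k = ln 2 / 17 = 0.04077 per h
Dose 1 (360 mg at t=0 h): 360·exp(−0.04077·27) = 119.728 mg/L
Dose 2 (40 mg at t=12 h): 40·exp(−0.04077·15) = 21.699 mg/L
Dose 3 (130 mg at t=24 h): 130·exp(−0.04077·3) = 115.032 mg/L
C(27) = 119.728 + 21.699 + 115.032 = 256.460 mg/L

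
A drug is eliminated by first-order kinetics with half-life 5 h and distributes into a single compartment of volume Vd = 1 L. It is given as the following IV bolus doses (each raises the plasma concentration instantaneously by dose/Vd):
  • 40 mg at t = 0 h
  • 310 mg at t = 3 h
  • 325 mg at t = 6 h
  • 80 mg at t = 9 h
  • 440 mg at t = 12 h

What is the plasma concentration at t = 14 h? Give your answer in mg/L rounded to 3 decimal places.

k = ln 2 / 5 = 0.13863 per h
Dose 1 (40 mg at t=0 h): 40·exp(−0.13863·14) = 5.743 mg/L
Dose 2 (310 mg at t=3 h): 310·exp(−0.13863·11) = 67.468 mg/L
Dose 3 (325 mg at t=6 h): 325·exp(−0.13863·8) = 107.210 mg/L
Dose 4 (80 mg at t=9 h): 80·exp(−0.13863·5) = 40.000 mg/L
Dose 5 (440 mg at t=12 h): 440·exp(−0.13863·2) = 333.458 mg/L
C(14) = 5.743 + 67.468 + 107.210 + 40.000 + 333.458 = 553.879 mg/L

553.879 mg/L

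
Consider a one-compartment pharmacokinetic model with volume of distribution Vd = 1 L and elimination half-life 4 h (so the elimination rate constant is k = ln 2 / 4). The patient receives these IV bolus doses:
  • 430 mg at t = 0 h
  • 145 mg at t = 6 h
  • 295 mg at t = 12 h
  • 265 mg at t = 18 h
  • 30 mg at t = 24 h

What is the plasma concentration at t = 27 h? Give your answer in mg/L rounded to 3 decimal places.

k = ln 2 / 4 = 0.17329 per h
Dose 1 (430 mg at t=0 h): 430·exp(−0.17329·27) = 3.995 mg/L
Dose 2 (145 mg at t=6 h): 145·exp(−0.17329·21) = 3.810 mg/L
Dose 3 (295 mg at t=12 h): 295·exp(−0.17329·15) = 21.926 mg/L
Dose 4 (265 mg at t=18 h): 265·exp(−0.17329·9) = 55.709 mg/L
Dose 5 (30 mg at t=24 h): 30·exp(−0.17329·3) = 17.838 mg/L
C(27) = 3.995 + 3.810 + 21.926 + 55.709 + 17.838 = 103.279 mg/L

103.279 mg/L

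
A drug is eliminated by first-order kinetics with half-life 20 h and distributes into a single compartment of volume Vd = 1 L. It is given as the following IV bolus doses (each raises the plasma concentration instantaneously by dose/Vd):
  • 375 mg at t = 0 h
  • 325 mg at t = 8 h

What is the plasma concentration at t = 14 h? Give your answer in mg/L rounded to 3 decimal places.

k = ln 2 / 20 = 0.03466 per h
Dose 1 (375 mg at t=0 h): 375·exp(−0.03466·14) = 230.840 mg/L
Dose 2 (325 mg at t=8 h): 325·exp(−0.03466·6) = 263.982 mg/L
C(14) = 230.840 + 263.982 = 494.822 mg/L

494.822 mg/L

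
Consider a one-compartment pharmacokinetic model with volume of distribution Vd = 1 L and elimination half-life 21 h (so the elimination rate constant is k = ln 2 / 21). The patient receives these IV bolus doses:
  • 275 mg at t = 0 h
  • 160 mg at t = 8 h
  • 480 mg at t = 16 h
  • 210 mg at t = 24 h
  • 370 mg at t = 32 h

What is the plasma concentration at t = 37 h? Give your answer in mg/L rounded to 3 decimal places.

832.961 mg/L

k = ln 2 / 21 = 0.03301 per h
Dose 1 (275 mg at t=0 h): 275·exp(−0.03301·37) = 81.086 mg/L
Dose 2 (160 mg at t=8 h): 160·exp(−0.03301·29) = 61.434 mg/L
Dose 3 (480 mg at t=16 h): 480·exp(−0.03301·21) = 240.000 mg/L
Dose 4 (210 mg at t=24 h): 210·exp(−0.03301·13) = 136.731 mg/L
Dose 5 (370 mg at t=32 h): 370·exp(−0.03301·5) = 313.710 mg/L
C(37) = 81.086 + 61.434 + 240.000 + 136.731 + 313.710 = 832.961 mg/L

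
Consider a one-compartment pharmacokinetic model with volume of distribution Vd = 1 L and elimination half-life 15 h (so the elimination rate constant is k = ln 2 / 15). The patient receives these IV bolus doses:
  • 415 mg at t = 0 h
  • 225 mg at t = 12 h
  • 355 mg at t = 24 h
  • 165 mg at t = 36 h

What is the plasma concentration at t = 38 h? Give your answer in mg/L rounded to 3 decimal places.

k = ln 2 / 15 = 0.04621 per h
Dose 1 (415 mg at t=0 h): 415·exp(−0.04621·38) = 71.687 mg/L
Dose 2 (225 mg at t=12 h): 225·exp(−0.04621·26) = 67.670 mg/L
Dose 3 (355 mg at t=24 h): 355·exp(−0.04621·14) = 185.895 mg/L
Dose 4 (165 mg at t=36 h): 165·exp(−0.04621·2) = 150.434 mg/L
C(38) = 71.687 + 67.670 + 185.895 + 150.434 = 475.686 mg/L

475.686 mg/L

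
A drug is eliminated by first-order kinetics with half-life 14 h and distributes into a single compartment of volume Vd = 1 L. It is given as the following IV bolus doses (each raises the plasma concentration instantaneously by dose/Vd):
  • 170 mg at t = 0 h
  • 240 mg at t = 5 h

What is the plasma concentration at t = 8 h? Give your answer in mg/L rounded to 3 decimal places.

321.275 mg/L

k = ln 2 / 14 = 0.04951 per h
Dose 1 (170 mg at t=0 h): 170·exp(−0.04951·8) = 114.402 mg/L
Dose 2 (240 mg at t=5 h): 240·exp(−0.04951·3) = 206.873 mg/L
C(8) = 114.402 + 206.873 = 321.275 mg/L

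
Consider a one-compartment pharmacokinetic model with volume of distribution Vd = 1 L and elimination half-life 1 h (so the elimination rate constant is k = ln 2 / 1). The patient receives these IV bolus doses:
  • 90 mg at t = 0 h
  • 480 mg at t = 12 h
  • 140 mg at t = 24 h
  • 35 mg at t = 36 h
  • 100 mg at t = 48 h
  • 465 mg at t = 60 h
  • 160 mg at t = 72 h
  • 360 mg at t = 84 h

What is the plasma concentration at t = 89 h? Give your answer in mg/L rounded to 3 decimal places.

11.251 mg/L

k = ln 2 / 1 = 0.69315 per h
Dose 1 (90 mg at t=0 h): 90·exp(−0.69315·89) = 0.000 mg/L
Dose 2 (480 mg at t=12 h): 480·exp(−0.69315·77) = 0.000 mg/L
Dose 3 (140 mg at t=24 h): 140·exp(−0.69315·65) = 0.000 mg/L
Dose 4 (35 mg at t=36 h): 35·exp(−0.69315·53) = 0.000 mg/L
Dose 5 (100 mg at t=48 h): 100·exp(−0.69315·41) = 0.000 mg/L
Dose 6 (465 mg at t=60 h): 465·exp(−0.69315·29) = 0.000 mg/L
Dose 7 (160 mg at t=72 h): 160·exp(−0.69315·17) = 0.001 mg/L
Dose 8 (360 mg at t=84 h): 360·exp(−0.69315·5) = 11.250 mg/L
C(89) = 0.000 + 0.000 + 0.000 + 0.000 + 0.000 + 0.000 + 0.001 + 11.250 = 11.251 mg/L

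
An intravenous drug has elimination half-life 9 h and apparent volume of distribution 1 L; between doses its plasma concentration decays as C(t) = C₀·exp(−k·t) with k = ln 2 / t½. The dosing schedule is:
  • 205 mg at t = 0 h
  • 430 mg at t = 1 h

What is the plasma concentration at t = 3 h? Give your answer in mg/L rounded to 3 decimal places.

531.324 mg/L

k = ln 2 / 9 = 0.07702 per h
Dose 1 (205 mg at t=0 h): 205·exp(−0.07702·3) = 162.709 mg/L
Dose 2 (430 mg at t=1 h): 430·exp(−0.07702·2) = 368.615 mg/L
C(3) = 162.709 + 368.615 = 531.324 mg/L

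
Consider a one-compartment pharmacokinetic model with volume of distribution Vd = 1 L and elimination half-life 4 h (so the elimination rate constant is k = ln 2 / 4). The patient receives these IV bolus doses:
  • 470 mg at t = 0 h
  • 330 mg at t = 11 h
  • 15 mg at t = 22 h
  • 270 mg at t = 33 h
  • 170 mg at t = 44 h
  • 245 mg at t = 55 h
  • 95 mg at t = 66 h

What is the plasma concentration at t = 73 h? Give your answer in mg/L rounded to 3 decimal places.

40.463 mg/L

k = ln 2 / 4 = 0.17329 per h
Dose 1 (470 mg at t=0 h): 470·exp(−0.17329·73) = 0.002 mg/L
Dose 2 (330 mg at t=11 h): 330·exp(−0.17329·62) = 0.007 mg/L
Dose 3 (15 mg at t=22 h): 15·exp(−0.17329·51) = 0.002 mg/L
Dose 4 (270 mg at t=33 h): 270·exp(−0.17329·40) = 0.264 mg/L
Dose 5 (170 mg at t=44 h): 170·exp(−0.17329·29) = 1.117 mg/L
Dose 6 (245 mg at t=55 h): 245·exp(−0.17329·18) = 10.828 mg/L
Dose 7 (95 mg at t=66 h): 95·exp(−0.17329·7) = 28.244 mg/L
C(73) = 0.002 + 0.007 + 0.002 + 0.264 + 1.117 + 10.828 + 28.244 = 40.463 mg/L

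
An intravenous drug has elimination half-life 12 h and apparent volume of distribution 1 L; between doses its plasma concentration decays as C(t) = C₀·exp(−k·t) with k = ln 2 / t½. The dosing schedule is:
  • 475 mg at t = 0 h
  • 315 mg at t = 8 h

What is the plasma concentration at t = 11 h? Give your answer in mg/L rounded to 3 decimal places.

516.505 mg/L

k = ln 2 / 12 = 0.05776 per h
Dose 1 (475 mg at t=0 h): 475·exp(−0.05776·11) = 251.622 mg/L
Dose 2 (315 mg at t=8 h): 315·exp(−0.05776·3) = 264.882 mg/L
C(11) = 251.622 + 264.882 = 516.505 mg/L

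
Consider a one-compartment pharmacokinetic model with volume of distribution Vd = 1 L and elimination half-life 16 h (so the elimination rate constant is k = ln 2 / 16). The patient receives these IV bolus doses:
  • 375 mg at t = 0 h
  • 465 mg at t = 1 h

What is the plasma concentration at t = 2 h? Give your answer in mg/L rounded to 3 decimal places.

k = ln 2 / 16 = 0.04332 per h
Dose 1 (375 mg at t=0 h): 375·exp(−0.04332·2) = 343.877 mg/L
Dose 2 (465 mg at t=1 h): 465·exp(−0.04332·1) = 445.286 mg/L
C(2) = 343.877 + 445.286 = 789.162 mg/L

789.162 mg/L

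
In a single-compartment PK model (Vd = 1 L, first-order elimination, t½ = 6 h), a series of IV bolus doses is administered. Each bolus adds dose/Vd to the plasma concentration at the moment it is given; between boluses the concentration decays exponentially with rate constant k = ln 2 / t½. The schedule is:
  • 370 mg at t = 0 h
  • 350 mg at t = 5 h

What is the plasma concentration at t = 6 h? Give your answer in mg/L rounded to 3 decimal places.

496.815 mg/L

k = ln 2 / 6 = 0.11552 per h
Dose 1 (370 mg at t=0 h): 370·exp(−0.11552·6) = 185.000 mg/L
Dose 2 (350 mg at t=5 h): 350·exp(−0.11552·1) = 311.815 mg/L
C(6) = 185.000 + 311.815 = 496.815 mg/L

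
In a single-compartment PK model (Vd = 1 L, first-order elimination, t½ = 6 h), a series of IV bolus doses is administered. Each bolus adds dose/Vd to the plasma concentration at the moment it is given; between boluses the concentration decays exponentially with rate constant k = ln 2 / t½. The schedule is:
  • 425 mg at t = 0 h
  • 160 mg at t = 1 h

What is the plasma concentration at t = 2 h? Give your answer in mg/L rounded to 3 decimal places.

k = ln 2 / 6 = 0.11552 per h
Dose 1 (425 mg at t=0 h): 425·exp(−0.11552·2) = 337.323 mg/L
Dose 2 (160 mg at t=1 h): 160·exp(−0.11552·1) = 142.544 mg/L
C(2) = 337.323 + 142.544 = 479.867 mg/L

479.867 mg/L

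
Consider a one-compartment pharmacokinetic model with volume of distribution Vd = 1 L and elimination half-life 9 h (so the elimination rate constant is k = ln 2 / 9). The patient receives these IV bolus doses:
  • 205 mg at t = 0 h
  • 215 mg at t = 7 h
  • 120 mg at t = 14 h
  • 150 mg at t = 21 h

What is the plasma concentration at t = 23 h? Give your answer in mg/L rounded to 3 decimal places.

k = ln 2 / 9 = 0.07702 per h
Dose 1 (205 mg at t=0 h): 205·exp(−0.07702·23) = 34.870 mg/L
Dose 2 (215 mg at t=7 h): 215·exp(−0.07702·16) = 62.701 mg/L
Dose 3 (120 mg at t=14 h): 120·exp(−0.07702·9) = 60.000 mg/L
Dose 4 (150 mg at t=21 h): 150·exp(−0.07702·2) = 128.587 mg/L
C(23) = 34.870 + 62.701 + 60.000 + 128.587 = 286.158 mg/L

286.158 mg/L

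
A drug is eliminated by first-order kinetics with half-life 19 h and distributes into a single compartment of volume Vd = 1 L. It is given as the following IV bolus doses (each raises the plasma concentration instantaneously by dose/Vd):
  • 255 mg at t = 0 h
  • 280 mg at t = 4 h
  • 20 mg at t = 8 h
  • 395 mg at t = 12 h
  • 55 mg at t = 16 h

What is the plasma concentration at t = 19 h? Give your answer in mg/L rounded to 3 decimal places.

k = ln 2 / 19 = 0.03648 per h
Dose 1 (255 mg at t=0 h): 255·exp(−0.03648·19) = 127.500 mg/L
Dose 2 (280 mg at t=4 h): 280·exp(−0.03648·15) = 161.995 mg/L
Dose 3 (20 mg at t=8 h): 20·exp(−0.03648·11) = 13.389 mg/L
Dose 4 (395 mg at t=12 h): 395·exp(−0.03648·7) = 305.979 mg/L
Dose 5 (55 mg at t=16 h): 55·exp(−0.03648·3) = 49.298 mg/L
C(19) = 127.500 + 161.995 + 13.389 + 305.979 + 49.298 = 658.162 mg/L

658.162 mg/L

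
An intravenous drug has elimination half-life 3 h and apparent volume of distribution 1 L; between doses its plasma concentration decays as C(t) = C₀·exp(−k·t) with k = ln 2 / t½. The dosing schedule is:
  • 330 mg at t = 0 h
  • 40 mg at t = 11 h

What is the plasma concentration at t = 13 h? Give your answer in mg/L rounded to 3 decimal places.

k = ln 2 / 3 = 0.23105 per h
Dose 1 (330 mg at t=0 h): 330·exp(−0.23105·13) = 16.370 mg/L
Dose 2 (40 mg at t=11 h): 40·exp(−0.23105·2) = 25.198 mg/L
C(13) = 16.370 + 25.198 = 41.568 mg/L

41.568 mg/L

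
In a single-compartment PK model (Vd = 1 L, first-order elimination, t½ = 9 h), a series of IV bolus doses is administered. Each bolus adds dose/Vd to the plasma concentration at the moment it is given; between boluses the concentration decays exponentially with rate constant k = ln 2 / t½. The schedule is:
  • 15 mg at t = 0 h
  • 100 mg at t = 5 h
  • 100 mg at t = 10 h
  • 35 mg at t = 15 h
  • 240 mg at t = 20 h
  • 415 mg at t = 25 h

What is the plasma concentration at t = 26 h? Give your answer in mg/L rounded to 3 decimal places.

601.461 mg/L

k = ln 2 / 9 = 0.07702 per h
Dose 1 (15 mg at t=0 h): 15·exp(−0.07702·26) = 2.025 mg/L
Dose 2 (100 mg at t=5 h): 100·exp(−0.07702·21) = 19.843 mg/L
Dose 3 (100 mg at t=10 h): 100·exp(−0.07702·16) = 29.163 mg/L
Dose 4 (35 mg at t=15 h): 35·exp(−0.07702·11) = 15.002 mg/L
Dose 5 (240 mg at t=20 h): 240·exp(−0.07702·6) = 151.191 mg/L
Dose 6 (415 mg at t=25 h): 415·exp(−0.07702·1) = 384.238 mg/L
C(26) = 2.025 + 19.843 + 29.163 + 15.002 + 151.191 + 384.238 = 601.461 mg/L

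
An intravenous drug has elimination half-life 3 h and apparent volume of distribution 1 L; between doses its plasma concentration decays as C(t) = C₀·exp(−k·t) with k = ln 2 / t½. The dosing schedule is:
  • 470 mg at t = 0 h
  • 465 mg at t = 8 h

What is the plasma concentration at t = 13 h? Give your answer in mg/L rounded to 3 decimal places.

k = ln 2 / 3 = 0.23105 per h
Dose 1 (470 mg at t=0 h): 470·exp(−0.23105·13) = 23.315 mg/L
Dose 2 (465 mg at t=8 h): 465·exp(−0.23105·5) = 146.466 mg/L
C(13) = 23.315 + 146.466 = 169.781 mg/L

169.781 mg/L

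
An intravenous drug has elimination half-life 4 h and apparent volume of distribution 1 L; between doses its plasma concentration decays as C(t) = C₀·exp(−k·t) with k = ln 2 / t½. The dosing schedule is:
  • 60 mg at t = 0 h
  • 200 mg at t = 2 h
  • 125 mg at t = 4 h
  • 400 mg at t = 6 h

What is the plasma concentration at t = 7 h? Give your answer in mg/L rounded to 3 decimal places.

k = ln 2 / 4 = 0.17329 per h
Dose 1 (60 mg at t=0 h): 60·exp(−0.17329·7) = 17.838 mg/L
Dose 2 (200 mg at t=2 h): 200·exp(−0.17329·5) = 84.090 mg/L
Dose 3 (125 mg at t=4 h): 125·exp(−0.17329·3) = 74.325 mg/L
Dose 4 (400 mg at t=6 h): 400·exp(−0.17329·1) = 336.359 mg/L
C(7) = 17.838 + 84.090 + 74.325 + 336.359 = 512.612 mg/L

512.612 mg/L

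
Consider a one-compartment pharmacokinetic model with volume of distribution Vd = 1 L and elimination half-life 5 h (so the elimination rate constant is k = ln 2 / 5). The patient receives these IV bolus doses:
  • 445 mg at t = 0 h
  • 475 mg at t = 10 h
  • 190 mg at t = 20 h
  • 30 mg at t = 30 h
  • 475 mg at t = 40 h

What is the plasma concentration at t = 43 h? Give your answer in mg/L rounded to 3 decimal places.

332.209 mg/L

k = ln 2 / 5 = 0.13863 per h
Dose 1 (445 mg at t=0 h): 445·exp(−0.13863·43) = 1.147 mg/L
Dose 2 (475 mg at t=10 h): 475·exp(−0.13863·33) = 4.897 mg/L
Dose 3 (190 mg at t=20 h): 190·exp(−0.13863·23) = 7.835 mg/L
Dose 4 (30 mg at t=30 h): 30·exp(−0.13863·13) = 4.948 mg/L
Dose 5 (475 mg at t=40 h): 475·exp(−0.13863·3) = 313.383 mg/L
C(43) = 1.147 + 4.897 + 7.835 + 4.948 + 313.383 = 332.209 mg/L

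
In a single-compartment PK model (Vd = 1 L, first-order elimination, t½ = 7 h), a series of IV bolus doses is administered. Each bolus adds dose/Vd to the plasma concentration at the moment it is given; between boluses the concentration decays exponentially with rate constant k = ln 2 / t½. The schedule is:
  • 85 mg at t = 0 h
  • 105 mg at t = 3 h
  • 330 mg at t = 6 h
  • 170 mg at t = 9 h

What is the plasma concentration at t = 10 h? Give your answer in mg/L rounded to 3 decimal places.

k = ln 2 / 7 = 0.09902 per h
Dose 1 (85 mg at t=0 h): 85·exp(−0.09902·10) = 31.577 mg/L
Dose 2 (105 mg at t=3 h): 105·exp(−0.09902·7) = 52.500 mg/L
Dose 3 (330 mg at t=6 h): 330·exp(−0.09902·4) = 222.074 mg/L
Dose 4 (170 mg at t=9 h): 170·exp(−0.09902·1) = 153.973 mg/L
C(10) = 31.577 + 52.500 + 222.074 + 153.973 = 460.124 mg/L

460.124 mg/L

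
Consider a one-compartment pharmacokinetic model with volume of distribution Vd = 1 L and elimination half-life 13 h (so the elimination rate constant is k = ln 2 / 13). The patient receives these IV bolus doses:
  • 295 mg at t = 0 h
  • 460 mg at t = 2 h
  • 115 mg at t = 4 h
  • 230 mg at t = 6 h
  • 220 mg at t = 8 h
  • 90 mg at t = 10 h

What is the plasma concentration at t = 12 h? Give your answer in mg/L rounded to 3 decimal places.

k = ln 2 / 13 = 0.05332 per h
Dose 1 (295 mg at t=0 h): 295·exp(−0.05332·12) = 155.578 mg/L
Dose 2 (460 mg at t=2 h): 460·exp(−0.05332·10) = 269.896 mg/L
Dose 3 (115 mg at t=4 h): 115·exp(−0.05332·8) = 75.067 mg/L
Dose 4 (230 mg at t=6 h): 230·exp(−0.05332·6) = 167.029 mg/L
Dose 5 (220 mg at t=8 h): 220·exp(−0.05332·4) = 177.745 mg/L
Dose 6 (90 mg at t=10 h): 90·exp(−0.05332·2) = 80.897 mg/L
C(12) = 155.578 + 269.896 + 75.067 + 167.029 + 177.745 + 80.897 = 926.211 mg/L

926.211 mg/L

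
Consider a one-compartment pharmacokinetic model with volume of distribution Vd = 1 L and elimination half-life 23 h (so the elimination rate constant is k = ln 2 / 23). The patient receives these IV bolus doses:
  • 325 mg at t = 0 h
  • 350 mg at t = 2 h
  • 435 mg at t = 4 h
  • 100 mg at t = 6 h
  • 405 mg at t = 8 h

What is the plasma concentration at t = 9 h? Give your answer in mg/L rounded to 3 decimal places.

k = ln 2 / 23 = 0.03014 per h
Dose 1 (325 mg at t=0 h): 325·exp(−0.03014·9) = 247.793 mg/L
Dose 2 (350 mg at t=2 h): 350·exp(−0.03014·7) = 283.433 mg/L
Dose 3 (435 mg at t=4 h): 435·exp(−0.03014·5) = 374.152 mg/L
Dose 4 (100 mg at t=6 h): 100·exp(−0.03014·3) = 91.356 mg/L
Dose 5 (405 mg at t=8 h): 405·exp(−0.03014·1) = 392.977 mg/L
C(9) = 247.793 + 283.433 + 374.152 + 91.356 + 392.977 = 1389.710 mg/L

1389.710 mg/L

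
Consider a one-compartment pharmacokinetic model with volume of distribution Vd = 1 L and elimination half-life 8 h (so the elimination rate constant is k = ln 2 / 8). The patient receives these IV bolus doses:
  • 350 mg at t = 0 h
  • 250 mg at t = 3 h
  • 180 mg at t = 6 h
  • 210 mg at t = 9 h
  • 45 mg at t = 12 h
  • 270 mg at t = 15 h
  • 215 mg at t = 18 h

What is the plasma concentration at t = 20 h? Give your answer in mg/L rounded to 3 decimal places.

k = ln 2 / 8 = 0.08664 per h
Dose 1 (350 mg at t=0 h): 350·exp(−0.08664·20) = 61.872 mg/L
Dose 2 (250 mg at t=3 h): 250·exp(−0.08664·17) = 57.313 mg/L
Dose 3 (180 mg at t=6 h): 180·exp(−0.08664·14) = 53.514 mg/L
Dose 4 (210 mg at t=9 h): 210·exp(−0.08664·11) = 80.966 mg/L
Dose 5 (45 mg at t=12 h): 45·exp(−0.08664·8) = 22.500 mg/L
Dose 6 (270 mg at t=15 h): 270·exp(−0.08664·5) = 175.073 mg/L
Dose 7 (215 mg at t=18 h): 215·exp(−0.08664·2) = 180.793 mg/L
C(20) = 61.872 + 57.313 + 53.514 + 80.966 + 22.500 + 175.073 + 180.793 = 632.031 mg/L

632.031 mg/L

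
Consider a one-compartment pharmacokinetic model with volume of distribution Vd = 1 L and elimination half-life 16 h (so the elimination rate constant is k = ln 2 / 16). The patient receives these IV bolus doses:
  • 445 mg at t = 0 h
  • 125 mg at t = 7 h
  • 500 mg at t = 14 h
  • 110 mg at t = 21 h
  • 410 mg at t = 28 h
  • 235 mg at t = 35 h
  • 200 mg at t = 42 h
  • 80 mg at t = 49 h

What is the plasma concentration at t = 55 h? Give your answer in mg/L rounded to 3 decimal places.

568.221 mg/L

k = ln 2 / 16 = 0.04332 per h
Dose 1 (445 mg at t=0 h): 445·exp(−0.04332·55) = 41.074 mg/L
Dose 2 (125 mg at t=7 h): 125·exp(−0.04332·48) = 15.625 mg/L
Dose 3 (500 mg at t=14 h): 500·exp(−0.04332·41) = 84.641 mg/L
Dose 4 (110 mg at t=21 h): 110·exp(−0.04332·34) = 25.218 mg/L
Dose 5 (410 mg at t=28 h): 410·exp(−0.04332·27) = 127.290 mg/L
Dose 6 (235 mg at t=35 h): 235·exp(−0.04332·20) = 98.805 mg/L
Dose 7 (200 mg at t=42 h): 200·exp(−0.04332·13) = 113.879 mg/L
Dose 8 (80 mg at t=49 h): 80·exp(−0.04332·6) = 61.688 mg/L
C(55) = 41.074 + 15.625 + 84.641 + 25.218 + 127.290 + 98.805 + 113.879 + 61.688 = 568.221 mg/L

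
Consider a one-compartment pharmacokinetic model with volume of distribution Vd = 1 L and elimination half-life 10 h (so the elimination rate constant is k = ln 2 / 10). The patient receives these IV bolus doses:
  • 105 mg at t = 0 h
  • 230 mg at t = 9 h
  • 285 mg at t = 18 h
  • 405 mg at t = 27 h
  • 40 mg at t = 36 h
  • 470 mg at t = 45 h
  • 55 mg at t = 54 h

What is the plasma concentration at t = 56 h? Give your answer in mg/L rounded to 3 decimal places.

k = ln 2 / 10 = 0.06931 per h
Dose 1 (105 mg at t=0 h): 105·exp(−0.06931·56) = 2.165 mg/L
Dose 2 (230 mg at t=9 h): 230·exp(−0.06931·47) = 8.849 mg/L
Dose 3 (285 mg at t=18 h): 285·exp(−0.06931·38) = 20.461 mg/L
Dose 4 (405 mg at t=27 h): 405·exp(−0.06931·29) = 54.259 mg/L
Dose 5 (40 mg at t=36 h): 40·exp(−0.06931·20) = 10.000 mg/L
Dose 6 (470 mg at t=45 h): 470·exp(−0.06931·11) = 219.263 mg/L
Dose 7 (55 mg at t=54 h): 55·exp(−0.06931·2) = 47.880 mg/L
C(56) = 2.165 + 8.849 + 20.461 + 54.259 + 10.000 + 219.263 + 47.880 = 362.876 mg/L

362.876 mg/L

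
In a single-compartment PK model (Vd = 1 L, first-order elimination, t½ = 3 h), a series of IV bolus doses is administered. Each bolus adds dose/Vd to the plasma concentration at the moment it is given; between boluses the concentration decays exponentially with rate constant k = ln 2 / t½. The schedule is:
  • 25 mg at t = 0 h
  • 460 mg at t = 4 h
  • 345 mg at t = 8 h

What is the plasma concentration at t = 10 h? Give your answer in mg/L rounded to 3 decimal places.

k = ln 2 / 3 = 0.23105 per h
Dose 1 (25 mg at t=0 h): 25·exp(−0.23105·10) = 2.480 mg/L
Dose 2 (460 mg at t=4 h): 460·exp(−0.23105·6) = 115.000 mg/L
Dose 3 (345 mg at t=8 h): 345·exp(−0.23105·2) = 217.336 mg/L
C(10) = 2.480 + 115.000 + 217.336 = 334.817 mg/L

334.817 mg/L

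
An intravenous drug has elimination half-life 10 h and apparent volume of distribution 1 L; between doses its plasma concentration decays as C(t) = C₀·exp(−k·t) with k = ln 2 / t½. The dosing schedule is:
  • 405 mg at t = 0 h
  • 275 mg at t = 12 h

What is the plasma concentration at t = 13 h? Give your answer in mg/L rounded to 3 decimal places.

k = ln 2 / 10 = 0.06931 per h
Dose 1 (405 mg at t=0 h): 405·exp(−0.06931·13) = 164.481 mg/L
Dose 2 (275 mg at t=12 h): 275·exp(−0.06931·1) = 256.584 mg/L
C(13) = 164.481 + 256.584 = 421.065 mg/L

421.065 mg/L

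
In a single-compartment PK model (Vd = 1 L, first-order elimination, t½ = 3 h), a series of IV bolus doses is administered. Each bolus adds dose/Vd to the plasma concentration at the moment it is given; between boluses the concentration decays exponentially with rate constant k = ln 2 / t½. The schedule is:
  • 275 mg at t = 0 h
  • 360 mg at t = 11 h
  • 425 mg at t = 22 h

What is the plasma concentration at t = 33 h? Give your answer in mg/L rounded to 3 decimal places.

k = ln 2 / 3 = 0.23105 per h
Dose 1 (275 mg at t=0 h): 275·exp(−0.23105·33) = 0.134 mg/L
Dose 2 (360 mg at t=11 h): 360·exp(−0.23105·22) = 2.232 mg/L
Dose 3 (425 mg at t=22 h): 425·exp(−0.23105·11) = 33.467 mg/L
C(33) = 0.134 + 2.232 + 33.467 = 35.833 mg/L

35.833 mg/L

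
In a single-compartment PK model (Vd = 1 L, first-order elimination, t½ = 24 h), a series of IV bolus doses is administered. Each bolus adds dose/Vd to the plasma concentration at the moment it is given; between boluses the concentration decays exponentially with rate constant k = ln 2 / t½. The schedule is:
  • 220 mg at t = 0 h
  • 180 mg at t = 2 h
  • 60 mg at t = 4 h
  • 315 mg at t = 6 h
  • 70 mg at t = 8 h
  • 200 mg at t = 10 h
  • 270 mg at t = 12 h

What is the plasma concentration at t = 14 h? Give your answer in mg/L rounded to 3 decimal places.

k = ln 2 / 24 = 0.02888 per h
Dose 1 (220 mg at t=0 h): 220·exp(−0.02888·14) = 146.832 mg/L
Dose 2 (180 mg at t=2 h): 180·exp(−0.02888·12) = 127.279 mg/L
Dose 3 (60 mg at t=4 h): 60·exp(−0.02888·10) = 44.949 mg/L
Dose 4 (315 mg at t=6 h): 315·exp(−0.02888·8) = 250.016 mg/L
Dose 5 (70 mg at t=8 h): 70·exp(−0.02888·6) = 58.863 mg/L
Dose 6 (200 mg at t=10 h): 200·exp(−0.02888·4) = 178.180 mg/L
Dose 7 (270 mg at t=12 h): 270·exp(−0.02888·2) = 254.846 mg/L
C(14) = 146.832 + 127.279 + 44.949 + 250.016 + 58.863 + 178.180 + 254.846 = 1060.965 mg/L

1060.965 mg/L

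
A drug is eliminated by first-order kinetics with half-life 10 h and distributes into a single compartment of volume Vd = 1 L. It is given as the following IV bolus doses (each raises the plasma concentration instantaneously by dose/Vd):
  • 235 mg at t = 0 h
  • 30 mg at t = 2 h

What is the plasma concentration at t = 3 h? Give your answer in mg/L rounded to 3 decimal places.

218.870 mg/L

k = ln 2 / 10 = 0.06931 per h
Dose 1 (235 mg at t=0 h): 235·exp(−0.06931·3) = 190.879 mg/L
Dose 2 (30 mg at t=2 h): 30·exp(−0.06931·1) = 27.991 mg/L
C(3) = 190.879 + 27.991 = 218.870 mg/L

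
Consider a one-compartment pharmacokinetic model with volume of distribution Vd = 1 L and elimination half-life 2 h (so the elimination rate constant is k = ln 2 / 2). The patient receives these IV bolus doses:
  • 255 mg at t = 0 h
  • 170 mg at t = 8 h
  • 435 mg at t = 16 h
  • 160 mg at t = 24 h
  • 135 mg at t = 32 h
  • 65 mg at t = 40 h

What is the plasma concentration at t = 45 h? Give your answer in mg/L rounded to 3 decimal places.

k = ln 2 / 2 = 0.34657 per h
Dose 1 (255 mg at t=0 h): 255·exp(−0.34657·45) = 0.000 mg/L
Dose 2 (170 mg at t=8 h): 170·exp(−0.34657·37) = 0.000 mg/L
Dose 3 (435 mg at t=16 h): 435·exp(−0.34657·29) = 0.019 mg/L
Dose 4 (160 mg at t=24 h): 160·exp(−0.34657·21) = 0.110 mg/L
Dose 5 (135 mg at t=32 h): 135·exp(−0.34657·13) = 1.492 mg/L
Dose 6 (65 mg at t=40 h): 65·exp(−0.34657·5) = 11.490 mg/L
C(45) = 0.000 + 0.000 + 0.019 + 0.110 + 1.492 + 11.490 = 13.112 mg/L

13.112 mg/L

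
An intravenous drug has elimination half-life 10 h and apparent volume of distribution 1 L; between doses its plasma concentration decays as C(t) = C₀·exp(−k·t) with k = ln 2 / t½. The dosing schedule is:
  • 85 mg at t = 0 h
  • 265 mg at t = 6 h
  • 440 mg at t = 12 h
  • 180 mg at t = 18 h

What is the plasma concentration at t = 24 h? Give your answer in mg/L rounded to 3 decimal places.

k = ln 2 / 10 = 0.06931 per h
Dose 1 (85 mg at t=0 h): 85·exp(−0.06931·24) = 16.104 mg/L
Dose 2 (265 mg at t=6 h): 265·exp(−0.06931·18) = 76.101 mg/L
Dose 3 (440 mg at t=12 h): 440·exp(−0.06931·12) = 191.521 mg/L
Dose 4 (180 mg at t=18 h): 180·exp(−0.06931·6) = 118.756 mg/L
C(24) = 16.104 + 76.101 + 191.521 + 118.756 = 402.483 mg/L

402.483 mg/L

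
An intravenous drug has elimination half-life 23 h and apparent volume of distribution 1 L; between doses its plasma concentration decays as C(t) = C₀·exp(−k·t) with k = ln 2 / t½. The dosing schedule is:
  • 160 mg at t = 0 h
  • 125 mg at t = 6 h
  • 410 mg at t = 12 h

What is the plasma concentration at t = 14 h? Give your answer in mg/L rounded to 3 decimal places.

589.165 mg/L

k = ln 2 / 23 = 0.03014 per h
Dose 1 (160 mg at t=0 h): 160·exp(−0.03014·14) = 104.926 mg/L
Dose 2 (125 mg at t=6 h): 125·exp(−0.03014·8) = 98.221 mg/L
Dose 3 (410 mg at t=12 h): 410·exp(−0.03014·2) = 386.018 mg/L
C(14) = 104.926 + 98.221 + 386.018 = 589.165 mg/L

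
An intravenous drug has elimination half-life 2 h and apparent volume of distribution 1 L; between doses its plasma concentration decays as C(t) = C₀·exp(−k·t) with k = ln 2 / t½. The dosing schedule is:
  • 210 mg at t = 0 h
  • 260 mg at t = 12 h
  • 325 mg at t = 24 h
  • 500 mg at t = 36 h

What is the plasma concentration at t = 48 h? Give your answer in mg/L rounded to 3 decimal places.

k = ln 2 / 2 = 0.34657 per h
Dose 1 (210 mg at t=0 h): 210·exp(−0.34657·48) = 0.000 mg/L
Dose 2 (260 mg at t=12 h): 260·exp(−0.34657·36) = 0.001 mg/L
Dose 3 (325 mg at t=24 h): 325·exp(−0.34657·24) = 0.079 mg/L
Dose 4 (500 mg at t=36 h): 500·exp(−0.34657·12) = 7.813 mg/L
C(48) = 0.000 + 0.001 + 0.079 + 7.813 = 7.893 mg/L

7.893 mg/L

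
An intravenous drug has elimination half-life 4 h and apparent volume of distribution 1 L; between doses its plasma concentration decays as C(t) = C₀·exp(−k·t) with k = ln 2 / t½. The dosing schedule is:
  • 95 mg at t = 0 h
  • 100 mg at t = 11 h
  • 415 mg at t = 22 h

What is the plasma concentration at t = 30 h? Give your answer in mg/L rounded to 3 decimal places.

107.991 mg/L

k = ln 2 / 4 = 0.17329 per h
Dose 1 (95 mg at t=0 h): 95·exp(−0.17329·30) = 0.525 mg/L
Dose 2 (100 mg at t=11 h): 100·exp(−0.17329·19) = 3.716 mg/L
Dose 3 (415 mg at t=22 h): 415·exp(−0.17329·8) = 103.750 mg/L
C(30) = 0.525 + 3.716 + 103.750 = 107.991 mg/L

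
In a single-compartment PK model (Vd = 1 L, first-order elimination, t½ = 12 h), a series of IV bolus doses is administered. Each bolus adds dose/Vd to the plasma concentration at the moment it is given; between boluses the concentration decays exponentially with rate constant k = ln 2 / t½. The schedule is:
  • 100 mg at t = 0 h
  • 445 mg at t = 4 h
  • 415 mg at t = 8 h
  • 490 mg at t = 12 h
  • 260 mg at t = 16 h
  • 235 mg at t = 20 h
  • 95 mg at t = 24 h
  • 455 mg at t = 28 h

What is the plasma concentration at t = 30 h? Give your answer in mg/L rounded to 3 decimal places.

1126.727 mg/L

k = ln 2 / 12 = 0.05776 per h
Dose 1 (100 mg at t=0 h): 100·exp(−0.05776·30) = 17.678 mg/L
Dose 2 (445 mg at t=4 h): 445·exp(−0.05776·26) = 99.112 mg/L
Dose 3 (415 mg at t=8 h): 415·exp(−0.05776·22) = 116.455 mg/L
Dose 4 (490 mg at t=12 h): 490·exp(−0.05776·18) = 173.241 mg/L
Dose 5 (260 mg at t=16 h): 260·exp(−0.05776·14) = 115.817 mg/L
Dose 6 (235 mg at t=20 h): 235·exp(−0.05776·10) = 131.889 mg/L
Dose 7 (95 mg at t=24 h): 95·exp(−0.05776·6) = 67.175 mg/L
Dose 8 (455 mg at t=28 h): 455·exp(−0.05776·2) = 405.359 mg/L
C(30) = 17.678 + 99.112 + 116.455 + 173.241 + 115.817 + 131.889 + 67.175 + 405.359 = 1126.727 mg/L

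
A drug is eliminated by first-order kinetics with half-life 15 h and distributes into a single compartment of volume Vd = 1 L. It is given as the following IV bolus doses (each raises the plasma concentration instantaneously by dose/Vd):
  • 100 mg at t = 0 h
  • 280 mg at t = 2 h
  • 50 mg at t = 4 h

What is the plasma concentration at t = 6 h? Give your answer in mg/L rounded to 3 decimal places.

k = ln 2 / 15 = 0.04621 per h
Dose 1 (100 mg at t=0 h): 100·exp(−0.04621·6) = 75.786 mg/L
Dose 2 (280 mg at t=2 h): 280·exp(−0.04621·4) = 232.747 mg/L
Dose 3 (50 mg at t=4 h): 50·exp(−0.04621·2) = 45.586 mg/L
C(6) = 75.786 + 232.747 + 45.586 = 354.119 mg/L

354.119 mg/L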